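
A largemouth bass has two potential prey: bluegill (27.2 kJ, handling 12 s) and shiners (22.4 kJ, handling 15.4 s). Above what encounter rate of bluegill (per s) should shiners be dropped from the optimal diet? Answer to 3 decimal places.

At the threshold, the rate on bluegill alone equals the profitability of shiners: λ·27.2/(1 + λ·12) = 22.4/15.4 = 1.455.
Rearranging, λ(27.2 − 1.455×12) = 1.455, so λ = 1.455/9.745 = 0.1493 per s.

0.149 per s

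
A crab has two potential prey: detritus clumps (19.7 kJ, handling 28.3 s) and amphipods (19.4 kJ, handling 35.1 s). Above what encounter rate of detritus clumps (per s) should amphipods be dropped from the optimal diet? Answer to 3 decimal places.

Drop amphipods once their profitability E₂/h₂ falls below the rate achievable on detritus clumps alone: E₂/h₂ = λE₁/(1 + λh₁).
Solve for λ: λE₁h₂ = E₂(1 + λh₁) → λ(E₁h₂ − E₂h₁) = E₂ → λ = E₂/(E₁h₂ − E₂h₁).
λ = 19.4/(19.7×35.1 − 19.4×28.3) = 19.4/142.5 = 0.1362 per s.

0.136 per s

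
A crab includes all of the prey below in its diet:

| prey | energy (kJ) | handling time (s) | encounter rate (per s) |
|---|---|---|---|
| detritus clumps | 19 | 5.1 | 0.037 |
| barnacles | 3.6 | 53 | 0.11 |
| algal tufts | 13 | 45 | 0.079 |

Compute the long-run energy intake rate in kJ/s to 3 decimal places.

0.201 kJ/s

R = (0.037×19 + 0.11×3.6 + 0.079×13) / (1 + 0.037×5.1 + 0.11×53 + 0.079×45) = 2.126/10.57 = 0.2011 kJ/s.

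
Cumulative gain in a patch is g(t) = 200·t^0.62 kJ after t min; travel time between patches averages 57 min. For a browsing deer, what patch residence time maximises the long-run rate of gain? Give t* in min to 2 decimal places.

93.00 min

Optimal t* satisfies g'(t*) = g(t*)/(T + t*).
g'(t) = 0.62·200·t^-0.38. Setting 0.62·200·t^-0.38 = 200·t^0.62/(57+t) gives 0.62(57+t) = t, so 0.38·t = 0.62×57.
t* = 0.62×57/0.38 = 93 min.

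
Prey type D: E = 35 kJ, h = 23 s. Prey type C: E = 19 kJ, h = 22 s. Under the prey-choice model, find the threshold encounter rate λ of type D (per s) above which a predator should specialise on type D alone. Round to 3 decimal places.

The zero-one rule: include type C iff E₂/h₂ > λE₁/(1+λh₁). Equality gives the switch point.
λE₁h₂ = E₂ + λE₂h₁ ⇒ λ = E₂/(E₁h₂ − E₂h₁) = 19/(770 − 437) = 0.05706 per s.

0.057 per s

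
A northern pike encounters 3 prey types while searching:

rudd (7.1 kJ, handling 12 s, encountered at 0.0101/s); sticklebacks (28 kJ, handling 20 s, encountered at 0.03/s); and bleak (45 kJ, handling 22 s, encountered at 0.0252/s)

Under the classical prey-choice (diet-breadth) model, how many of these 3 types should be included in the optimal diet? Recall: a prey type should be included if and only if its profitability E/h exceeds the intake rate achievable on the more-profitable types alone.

Profitabilities (E/h, kJ/s): bleak 2.05, sticklebacks 1.4, rudd 0.592. Add prey in this order while the next type's profitability exceeds the intake rate on those already taken.
Rate on top 1: 0.7295. sticklebacks: 1.4 > 0.7295 → include.
Rate on top 2: 0.9163. rudd: 0.592 < 0.9163 → exclude; stop.
Optimal diet: bleak, sticklebacks — 2 of 3 types.

2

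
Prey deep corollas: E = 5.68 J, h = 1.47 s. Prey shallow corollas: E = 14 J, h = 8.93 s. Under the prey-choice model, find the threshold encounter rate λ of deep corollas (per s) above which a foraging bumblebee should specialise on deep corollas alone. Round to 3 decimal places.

0.464 per s

Drop shallow corollas once their profitability E₂/h₂ falls below the rate achievable on deep corollas alone: E₂/h₂ = λE₁/(1 + λh₁).
Solve for λ: λE₁h₂ = E₂(1 + λh₁) → λ(E₁h₂ − E₂h₁) = E₂ → λ = E₂/(E₁h₂ − E₂h₁).
λ = 14/(5.68×8.93 − 14×1.47) = 14/30.14 = 0.4645 per s.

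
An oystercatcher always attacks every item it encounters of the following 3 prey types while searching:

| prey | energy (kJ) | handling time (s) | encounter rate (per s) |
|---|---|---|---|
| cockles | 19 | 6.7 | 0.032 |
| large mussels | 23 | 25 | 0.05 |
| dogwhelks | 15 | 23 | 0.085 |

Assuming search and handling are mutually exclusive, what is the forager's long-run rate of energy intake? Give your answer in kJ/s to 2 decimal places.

R = (0.032×19 + 0.05×23 + 0.085×15) / (1 + 0.032×6.7 + 0.05×25 + 0.085×23) = 3.033/4.419 = 0.6863 kJ/s.

0.69 kJ/s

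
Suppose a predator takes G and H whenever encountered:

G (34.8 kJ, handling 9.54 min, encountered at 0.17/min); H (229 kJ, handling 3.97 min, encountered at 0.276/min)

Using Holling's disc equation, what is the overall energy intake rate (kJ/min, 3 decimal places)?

R = Σλ_iE_i / (1 + Σλ_ih_i)
Numerator: 0.17×34.8 + 0.276×229 = 69.12
Denominator: 1 + 0.17×9.54 + 0.276×3.97 = 3.718
R = 69.12/3.718 = 18.59 kJ/min

18.593 kJ/min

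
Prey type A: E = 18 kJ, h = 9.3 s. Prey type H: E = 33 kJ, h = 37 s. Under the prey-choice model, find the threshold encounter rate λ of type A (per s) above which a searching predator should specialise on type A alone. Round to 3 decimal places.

0.092 per s

The zero-one rule: include type H iff E₂/h₂ > λE₁/(1+λh₁). Equality gives the switch point.
λE₁h₂ = E₂ + λE₂h₁ ⇒ λ = E₂/(E₁h₂ − E₂h₁) = 33/(666 − 306.9) = 0.0919 per s.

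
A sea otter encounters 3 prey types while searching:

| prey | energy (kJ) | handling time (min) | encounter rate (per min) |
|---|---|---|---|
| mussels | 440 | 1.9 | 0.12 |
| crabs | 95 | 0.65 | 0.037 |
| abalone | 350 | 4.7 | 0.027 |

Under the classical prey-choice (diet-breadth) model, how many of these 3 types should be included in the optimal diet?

3

Profitabilities (E/h, kJ/min): mussels 232, crabs 146, abalone 74.5. Add prey in this order while the next type's profitability exceeds the intake rate on those already taken.
Rate on top 1: 43. crabs: 146 > 43 → include.
Rate on top 2: 44.98. abalone: 74.5 > 44.98 → include.
Optimal diet: mussels, crabs, abalone — 3 of 3 types.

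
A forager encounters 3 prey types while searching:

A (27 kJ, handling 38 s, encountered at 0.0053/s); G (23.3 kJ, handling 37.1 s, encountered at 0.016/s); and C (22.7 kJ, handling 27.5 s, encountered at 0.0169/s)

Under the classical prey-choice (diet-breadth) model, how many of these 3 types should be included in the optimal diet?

3

E/h in descending order: C 0.825, A 0.711, G 0.628 kJ/s. The optimal diet is the largest prefix of this list for which every included type satisfies E_i/h_i > R on the types above it.
Rate on top 1: 0.2619. A: 0.711 > 0.2619 → include.
Rate on top 2: 0.3161. G: 0.628 > 0.3161 → include.
Optimal diet: C, A, G — 3 of 3 types.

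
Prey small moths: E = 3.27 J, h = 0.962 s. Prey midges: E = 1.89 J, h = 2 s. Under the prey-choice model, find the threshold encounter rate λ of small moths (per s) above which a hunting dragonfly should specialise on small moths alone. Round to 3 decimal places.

At the threshold, the rate on small moths alone equals the profitability of midges: λ·3.27/(1 + λ·0.962) = 1.89/2 = 0.945.
Rearranging, λ(3.27 − 0.945×0.962) = 0.945, so λ = 0.945/2.361 = 0.4003 per s.

0.400 per s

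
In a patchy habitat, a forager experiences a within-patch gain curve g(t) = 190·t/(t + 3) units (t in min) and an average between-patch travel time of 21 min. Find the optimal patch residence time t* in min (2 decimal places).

Maximise g(t)/(T+t): set derivative to zero → g'(t)(T+t) = g(t).
g'(t) = 190·3/(t + 3)². Setting 190·3/(t+3)² = 190t/[(t+3)(21+t)] gives 3(21+t) = t(t+3), so t² = 3×21 = 63.
t* = √63 = 7.937 min.

7.94 min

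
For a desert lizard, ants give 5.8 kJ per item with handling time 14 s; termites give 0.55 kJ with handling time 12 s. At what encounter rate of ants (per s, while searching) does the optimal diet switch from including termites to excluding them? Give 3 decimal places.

Drop termites once their profitability E₂/h₂ falls below the rate achievable on ants alone: E₂/h₂ = λE₁/(1 + λh₁).
Solve for λ: λE₁h₂ = E₂(1 + λh₁) → λ(E₁h₂ − E₂h₁) = E₂ → λ = E₂/(E₁h₂ − E₂h₁).
λ = 0.55/(5.8×12 − 0.55×14) = 0.55/61.9 = 0.008885 per s.

0.009 per s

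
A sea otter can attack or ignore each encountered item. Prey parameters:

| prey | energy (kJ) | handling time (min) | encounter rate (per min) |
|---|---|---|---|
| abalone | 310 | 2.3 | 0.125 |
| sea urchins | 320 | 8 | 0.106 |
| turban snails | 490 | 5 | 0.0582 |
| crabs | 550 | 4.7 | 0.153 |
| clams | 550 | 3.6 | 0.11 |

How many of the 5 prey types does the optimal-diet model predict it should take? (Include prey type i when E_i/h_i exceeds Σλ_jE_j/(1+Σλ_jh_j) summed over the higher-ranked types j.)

4

Profitabilities (E/h, kJ/min): clams 153, abalone 135, crabs 117, turban snails 98, sea urchins 40. Add prey in this order while the next type's profitability exceeds the intake rate on those already taken.
Rate on top 1: 43.34. abalone: 135 > 43.34 → include.
Rate on top 2: 58.95. crabs: 117 > 58.95 → include.
Rate on top 3: 76.33. turban snails: 98 > 76.33 → include.
Rate on top 4: 78.67. sea urchins: 40 < 78.67 → exclude; stop.
Optimal diet: clams, abalone, crabs, turban snails — 4 of 5 types.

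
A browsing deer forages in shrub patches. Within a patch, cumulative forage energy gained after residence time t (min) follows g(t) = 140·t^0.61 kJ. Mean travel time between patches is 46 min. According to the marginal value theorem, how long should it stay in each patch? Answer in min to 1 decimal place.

By the marginal value theorem, leave when the instantaneous gain rate g'(t) equals the habitat-wide average g(t)/(T + t).
g'(t) = 0.61·140·t^-0.39. Setting 0.61·140·t^-0.39 = 140·t^0.61/(46+t) gives 0.61(46+t) = t, so 0.39·t = 0.61×46.
t* = 0.61×46/0.39 = 71.95 min.

71.9 min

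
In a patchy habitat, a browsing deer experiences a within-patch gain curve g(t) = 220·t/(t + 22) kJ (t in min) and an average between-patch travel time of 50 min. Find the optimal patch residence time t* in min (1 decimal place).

33.2 min

Maximise g(t)/(T+t): set derivative to zero → g'(t)(T+t) = g(t).
g'(t) = 220·22/(t + 22)². Setting 220·22/(t+22)² = 220t/[(t+22)(50+t)] gives 22(50+t) = t(t+22), so t² = 22×50 = 1100.
t* = √1100 = 33.17 min.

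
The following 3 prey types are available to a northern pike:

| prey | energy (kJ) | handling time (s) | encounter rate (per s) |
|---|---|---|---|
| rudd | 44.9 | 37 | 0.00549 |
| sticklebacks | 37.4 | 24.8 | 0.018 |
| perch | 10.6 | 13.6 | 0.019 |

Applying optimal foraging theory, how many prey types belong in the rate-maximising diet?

3

E/h in descending order: sticklebacks 1.51, rudd 1.21, perch 0.779 kJ/s. The optimal diet is the largest prefix of this list for which every included type satisfies E_i/h_i > R on the types above it.
Rate on top 1: 0.4654. rudd: 1.21 > 0.4654 → include.
Rate on top 2: 0.5576. perch: 0.779 > 0.5576 → include.
Optimal diet: sticklebacks, rudd, perch — 3 of 3 types.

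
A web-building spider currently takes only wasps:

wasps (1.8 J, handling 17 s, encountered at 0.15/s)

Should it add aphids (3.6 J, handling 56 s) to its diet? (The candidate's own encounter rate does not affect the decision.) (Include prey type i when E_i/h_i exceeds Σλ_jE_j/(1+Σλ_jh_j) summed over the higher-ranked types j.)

No

Current rate: (0.15×1.8)/(1 + 0.15×17) = 0.07606 J/s.
aphids: E/h = 3.6/56 = 0.06429 J/s.
Since 0.06429 < R, time spent handling aphids is better spent searching.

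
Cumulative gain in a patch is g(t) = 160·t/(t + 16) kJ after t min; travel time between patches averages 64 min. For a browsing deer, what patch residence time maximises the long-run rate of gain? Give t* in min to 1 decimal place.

32.0 min

Optimal t* satisfies g'(t*) = g(t*)/(T + t*).
g'(t) = 160·16/(t + 16)². Setting 160·16/(t+16)² = 160t/[(t+16)(64+t)] gives 16(64+t) = t(t+16), so t² = 16×64 = 1024.
t* = √1024 = 32 min.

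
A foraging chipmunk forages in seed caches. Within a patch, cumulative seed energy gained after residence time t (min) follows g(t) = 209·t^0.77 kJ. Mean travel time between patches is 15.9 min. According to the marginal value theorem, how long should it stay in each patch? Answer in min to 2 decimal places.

53.23 min

Maximise g(t)/(T+t): set derivative to zero → g'(t)(T+t) = g(t).
g'(t) = 0.77·209·t^-0.23. Setting 0.77·209·t^-0.23 = 209·t^0.77/(15.9+t) gives 0.77(15.9+t) = t, so 0.23·t = 0.77×15.9.
t* = 0.77×15.9/0.23 = 53.23 min.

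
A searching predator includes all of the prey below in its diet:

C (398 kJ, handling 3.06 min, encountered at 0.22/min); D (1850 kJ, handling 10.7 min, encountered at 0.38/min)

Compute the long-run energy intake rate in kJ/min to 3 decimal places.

Energy encountered per unit search time: 0.22×398 + 0.38×1850 = 790.6 kJ/min.
Handling time per unit search time: 0.22×3.06 + 0.38×10.7 = 4.739.
Rate = 790.6/(1 + 4.739) = 137.7 kJ/min.

137.747 kJ/min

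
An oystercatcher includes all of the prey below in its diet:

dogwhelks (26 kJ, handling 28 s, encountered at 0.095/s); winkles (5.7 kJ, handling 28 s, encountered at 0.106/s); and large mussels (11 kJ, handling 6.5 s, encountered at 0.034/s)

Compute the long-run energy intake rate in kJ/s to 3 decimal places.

R = Σλ_iE_i / (1 + Σλ_ih_i)
Numerator: 0.095×26 + 0.106×5.7 + 0.034×11 = 3.448
Denominator: 1 + 0.095×28 + 0.106×28 + 0.034×6.5 = 6.849
R = 3.448/6.849 = 0.5035 kJ/s

0.503 kJ/s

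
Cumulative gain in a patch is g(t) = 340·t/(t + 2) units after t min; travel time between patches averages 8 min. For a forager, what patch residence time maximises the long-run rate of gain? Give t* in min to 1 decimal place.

4.0 min

Maximise g(t)/(T+t): set derivative to zero → g'(t)(T+t) = g(t).
g'(t) = 340·2/(t + 2)². Setting 340·2/(t+2)² = 340t/[(t+2)(8+t)] gives 2(8+t) = t(t+2), so t² = 2×8 = 16.
t* = √16 = 4 min.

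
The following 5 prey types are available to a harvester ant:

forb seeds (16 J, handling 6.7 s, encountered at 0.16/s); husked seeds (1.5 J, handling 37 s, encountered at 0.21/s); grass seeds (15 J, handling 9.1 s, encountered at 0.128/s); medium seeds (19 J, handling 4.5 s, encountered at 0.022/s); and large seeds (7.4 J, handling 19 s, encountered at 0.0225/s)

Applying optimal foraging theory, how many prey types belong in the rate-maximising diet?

E/h in descending order: medium seeds 4.22, forb seeds 2.39, grass seeds 1.65, large seeds 0.389, husked seeds 0.0405 J/s. The optimal diet is the largest prefix of this list for which every included type satisfies E_i/h_i > R on the types above it.
Rate on top 1: 0.3803. forb seeds: 2.39 > 0.3803 → include.
Rate on top 2: 1.372. grass seeds: 1.65 > 1.372 → include.
Rate on top 3: 1.468. large seeds: 0.389 < 1.468 → exclude; stop.
Optimal diet: medium seeds, forb seeds, grass seeds — 3 of 5 types.

3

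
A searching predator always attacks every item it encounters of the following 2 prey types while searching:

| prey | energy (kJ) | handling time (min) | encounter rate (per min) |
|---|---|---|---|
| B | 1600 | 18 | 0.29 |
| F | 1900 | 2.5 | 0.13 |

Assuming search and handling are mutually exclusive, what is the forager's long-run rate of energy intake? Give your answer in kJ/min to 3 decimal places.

108.633 kJ/min

R = Σλ_iE_i / (1 + Σλ_ih_i)
Numerator: 0.29×1600 + 0.13×1900 = 711
Denominator: 1 + 0.29×18 + 0.13×2.5 = 6.545
R = 711/6.545 = 108.6 kJ/min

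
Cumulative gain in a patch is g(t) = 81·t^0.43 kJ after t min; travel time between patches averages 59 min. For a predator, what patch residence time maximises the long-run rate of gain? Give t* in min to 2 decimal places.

Optimal t* satisfies g'(t*) = g(t*)/(T + t*).
g'(t) = 0.43·81·t^-0.57. Setting 0.43·81·t^-0.57 = 81·t^0.43/(59+t) gives 0.43(59+t) = t, so 0.57·t = 0.43×59.
t* = 0.43×59/0.57 = 44.51 min.

44.51 min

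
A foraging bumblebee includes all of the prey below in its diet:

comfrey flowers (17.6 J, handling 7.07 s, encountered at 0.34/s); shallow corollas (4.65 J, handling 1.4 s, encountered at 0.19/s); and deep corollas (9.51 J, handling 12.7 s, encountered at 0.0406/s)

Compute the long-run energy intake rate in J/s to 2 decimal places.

Energy encountered per unit search time: 0.34×17.6 + 0.19×4.65 + 0.0406×9.51 = 7.254 J/s.
Handling time per unit search time: 0.34×7.07 + 0.19×1.4 + 0.0406×12.7 = 3.185.
Rate = 7.254/(1 + 3.185) = 1.733 J/s.

1.73 J/s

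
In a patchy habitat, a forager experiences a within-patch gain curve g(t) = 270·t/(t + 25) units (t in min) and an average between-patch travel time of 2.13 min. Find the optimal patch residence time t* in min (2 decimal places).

Maximise g(t)/(T+t): set derivative to zero → g'(t)(T+t) = g(t).
g'(t) = 270·25/(t + 25)². Setting 270·25/(t+25)² = 270t/[(t+25)(2.13+t)] gives 25(2.13+t) = t(t+25), so t² = 25×2.13 = 53.25.
t* = √53.25 = 7.297 min.

7.30 min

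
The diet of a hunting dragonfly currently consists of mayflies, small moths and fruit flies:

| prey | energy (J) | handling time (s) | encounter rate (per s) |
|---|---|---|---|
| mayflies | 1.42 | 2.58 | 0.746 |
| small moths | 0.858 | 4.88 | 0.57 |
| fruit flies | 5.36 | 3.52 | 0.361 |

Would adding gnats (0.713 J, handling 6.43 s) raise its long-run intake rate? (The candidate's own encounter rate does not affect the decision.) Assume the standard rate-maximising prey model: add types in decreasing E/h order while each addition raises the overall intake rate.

On mayflies, small moths and fruit flies alone, R = ΣλE/(1+Σλh) = 3.483/6.977 = 0.4993 J/s.
gnats: E/h = 0.713/6.43 = 0.1109 J/s.
0.1109 < 0.4993, so adding gnats would lower the average — exclude it.

No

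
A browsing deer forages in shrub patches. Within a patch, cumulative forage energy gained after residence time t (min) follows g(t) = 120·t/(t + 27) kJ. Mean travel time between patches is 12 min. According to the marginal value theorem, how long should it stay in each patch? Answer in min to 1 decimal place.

18.0 min

Optimal t* satisfies g'(t*) = g(t*)/(T + t*).
g'(t) = 120·27/(t + 27)². Setting 120·27/(t+27)² = 120t/[(t+27)(12+t)] gives 27(12+t) = t(t+27), so t² = 27×12 = 324.
t* = √324 = 18 min.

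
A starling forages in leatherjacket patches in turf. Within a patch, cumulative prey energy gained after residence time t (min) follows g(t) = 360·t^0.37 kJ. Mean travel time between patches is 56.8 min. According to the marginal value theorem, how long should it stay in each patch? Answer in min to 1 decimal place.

Optimal t* satisfies g'(t*) = g(t*)/(T + t*).
g'(t) = 0.37·360·t^-0.63. Setting 0.37·360·t^-0.63 = 360·t^0.37/(56.8+t) gives 0.37(56.8+t) = t, so 0.63·t = 0.37×56.8.
t* = 0.37×56.8/0.63 = 33.36 min.

33.4 min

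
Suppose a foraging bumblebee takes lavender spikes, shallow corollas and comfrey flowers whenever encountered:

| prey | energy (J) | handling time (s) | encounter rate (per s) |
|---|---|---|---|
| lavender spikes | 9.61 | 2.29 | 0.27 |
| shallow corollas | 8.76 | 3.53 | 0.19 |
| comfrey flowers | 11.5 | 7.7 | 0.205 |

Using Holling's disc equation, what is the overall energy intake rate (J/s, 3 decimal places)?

1.711 J/s

R = Σλ_iE_i / (1 + Σλ_ih_i)
Numerator: 0.27×9.61 + 0.19×8.76 + 0.205×11.5 = 6.617
Denominator: 1 + 0.27×2.29 + 0.19×3.53 + 0.205×7.7 = 3.868
R = 6.617/3.868 = 1.711 J/s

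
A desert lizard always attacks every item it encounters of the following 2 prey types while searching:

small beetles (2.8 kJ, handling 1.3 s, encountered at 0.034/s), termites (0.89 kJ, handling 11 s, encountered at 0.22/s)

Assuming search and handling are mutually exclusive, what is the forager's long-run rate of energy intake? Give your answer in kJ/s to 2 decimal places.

R = (0.034×2.8 + 0.22×0.89) / (1 + 0.034×1.3 + 0.22×11) = 0.291/3.464 = 0.084 kJ/s.

0.08 kJ/s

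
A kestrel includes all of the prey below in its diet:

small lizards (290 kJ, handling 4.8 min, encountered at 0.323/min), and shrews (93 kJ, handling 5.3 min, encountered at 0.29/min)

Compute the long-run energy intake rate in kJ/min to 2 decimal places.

29.52 kJ/min

R = Σλ_iE_i / (1 + Σλ_ih_i)
Numerator: 0.323×290 + 0.29×93 = 120.6
Denominator: 1 + 0.323×4.8 + 0.29×5.3 = 4.087
R = 120.6/4.087 = 29.52 kJ/min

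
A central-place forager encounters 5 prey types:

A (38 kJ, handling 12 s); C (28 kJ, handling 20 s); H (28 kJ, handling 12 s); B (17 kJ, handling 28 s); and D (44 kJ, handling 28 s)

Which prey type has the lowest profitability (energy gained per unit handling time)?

Profitability E/h (kJ/s): A = 38/12 = 3.17, C = 28/20 = 1.4, H = 28/12 = 2.33, B = 17/28 = 0.607, D = 44/28 = 1.57.
Ranked: A > H > D > C > B.

B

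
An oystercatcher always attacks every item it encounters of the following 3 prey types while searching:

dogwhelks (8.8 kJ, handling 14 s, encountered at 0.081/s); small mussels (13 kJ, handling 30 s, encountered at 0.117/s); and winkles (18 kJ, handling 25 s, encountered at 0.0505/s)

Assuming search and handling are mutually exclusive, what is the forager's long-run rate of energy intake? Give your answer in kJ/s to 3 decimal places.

Energy encountered per unit search time: 0.081×8.8 + 0.117×13 + 0.0505×18 = 3.143 kJ/s.
Handling time per unit search time: 0.081×14 + 0.117×30 + 0.0505×25 = 5.907.
Rate = 3.143/(1 + 5.907) = 0.455 kJ/s.

0.455 kJ/s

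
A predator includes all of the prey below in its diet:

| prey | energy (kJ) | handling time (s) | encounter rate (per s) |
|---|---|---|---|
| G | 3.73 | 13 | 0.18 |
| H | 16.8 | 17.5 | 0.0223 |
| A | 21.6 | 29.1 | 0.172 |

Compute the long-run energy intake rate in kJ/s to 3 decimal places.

R = (0.18×3.73 + 0.0223×16.8 + 0.172×21.6) / (1 + 0.18×13 + 0.0223×17.5 + 0.172×29.1) = 4.761/8.735 = 0.545 kJ/s.

0.545 kJ/s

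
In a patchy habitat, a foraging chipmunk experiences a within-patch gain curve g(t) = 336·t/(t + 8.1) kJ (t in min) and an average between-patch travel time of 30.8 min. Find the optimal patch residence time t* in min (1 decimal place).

15.8 min

Maximise g(t)/(T+t): set derivative to zero → g'(t)(T+t) = g(t).
g'(t) = 336·8.1/(t + 8.1)². Setting 336·8.1/(t+8.1)² = 336t/[(t+8.1)(30.8+t)] gives 8.1(30.8+t) = t(t+8.1), so t² = 8.1×30.8 = 249.5.
t* = √249.5 = 15.79 min.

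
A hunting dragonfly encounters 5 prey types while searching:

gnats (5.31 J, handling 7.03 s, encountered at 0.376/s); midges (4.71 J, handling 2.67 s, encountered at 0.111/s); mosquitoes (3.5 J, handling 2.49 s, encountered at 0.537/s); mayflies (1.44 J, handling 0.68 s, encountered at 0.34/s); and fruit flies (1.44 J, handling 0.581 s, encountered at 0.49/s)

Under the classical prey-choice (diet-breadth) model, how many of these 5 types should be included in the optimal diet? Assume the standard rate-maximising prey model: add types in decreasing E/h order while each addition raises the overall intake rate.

4

E/h in descending order: fruit flies 2.48, mayflies 2.12, midges 1.76, mosquitoes 1.41, gnats 0.755 J/s. The optimal diet is the largest prefix of this list for which every included type satisfies E_i/h_i > R on the types above it.
Rate on top 1: 0.5492. mayflies: 2.12 > 0.5492 → include.
Rate on top 2: 0.7884. midges: 1.76 > 0.7884 → include.
Rate on top 3: 0.948. mosquitoes: 1.41 > 0.948 → include.
Rate on top 4: 1.142. gnats: 0.755 < 1.142 → exclude; stop.
Optimal diet: fruit flies, mayflies, midges, mosquitoes — 4 of 5 types.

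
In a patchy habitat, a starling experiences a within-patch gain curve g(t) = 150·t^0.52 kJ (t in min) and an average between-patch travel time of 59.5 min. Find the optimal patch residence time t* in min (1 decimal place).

By the marginal value theorem, leave when the instantaneous gain rate g'(t) equals the habitat-wide average g(t)/(T + t).
g'(t) = 0.52·150·t^-0.48. Setting 0.52·150·t^-0.48 = 150·t^0.52/(59.5+t) gives 0.52(59.5+t) = t, so 0.48·t = 0.52×59.5.
t* = 0.52×59.5/0.48 = 64.46 min.

64.5 min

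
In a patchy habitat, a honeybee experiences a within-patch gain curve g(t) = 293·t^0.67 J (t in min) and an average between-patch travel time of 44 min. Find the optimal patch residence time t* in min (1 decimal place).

89.3 min

By the marginal value theorem, leave when the instantaneous gain rate g'(t) equals the habitat-wide average g(t)/(T + t).
g'(t) = 0.67·293·t^-0.33. Setting 0.67·293·t^-0.33 = 293·t^0.67/(44+t) gives 0.67(44+t) = t, so 0.33·t = 0.67×44.
t* = 0.67×44/0.33 = 89.33 min.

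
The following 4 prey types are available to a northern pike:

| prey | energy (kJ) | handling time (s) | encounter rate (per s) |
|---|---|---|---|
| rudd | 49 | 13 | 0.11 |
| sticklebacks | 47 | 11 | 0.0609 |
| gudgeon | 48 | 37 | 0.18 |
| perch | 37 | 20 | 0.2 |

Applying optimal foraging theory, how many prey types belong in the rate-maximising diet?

Rank by E/h (kJ/s): sticklebacks 4.27, rudd 3.77, perch 1.85, gudgeon 1.3. Include each in turn until the next type's E/h falls below the running intake rate.
Rate on top 1: 1.714. rudd: 3.77 > 1.714 → include.
Rate on top 2: 2.662. perch: 1.85 < 2.662 → exclude; stop.
Optimal diet: sticklebacks, rudd — 2 of 4 types.

2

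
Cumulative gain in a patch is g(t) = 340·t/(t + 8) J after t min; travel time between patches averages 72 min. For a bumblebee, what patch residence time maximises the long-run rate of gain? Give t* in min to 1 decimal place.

24.0 min

Maximise g(t)/(T+t): set derivative to zero → g'(t)(T+t) = g(t).
g'(t) = 340·8/(t + 8)². Setting 340·8/(t+8)² = 340t/[(t+8)(72+t)] gives 8(72+t) = t(t+8), so t² = 8×72 = 576.
t* = √576 = 24 min.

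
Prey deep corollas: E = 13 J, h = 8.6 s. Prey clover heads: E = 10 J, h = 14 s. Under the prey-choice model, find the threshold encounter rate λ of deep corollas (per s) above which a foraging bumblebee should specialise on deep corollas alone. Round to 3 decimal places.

0.104 per s

The zero-one rule: include clover heads iff E₂/h₂ > λE₁/(1+λh₁). Equality gives the switch point.
λE₁h₂ = E₂ + λE₂h₁ ⇒ λ = E₂/(E₁h₂ − E₂h₁) = 10/(182 − 86) = 0.1042 per s.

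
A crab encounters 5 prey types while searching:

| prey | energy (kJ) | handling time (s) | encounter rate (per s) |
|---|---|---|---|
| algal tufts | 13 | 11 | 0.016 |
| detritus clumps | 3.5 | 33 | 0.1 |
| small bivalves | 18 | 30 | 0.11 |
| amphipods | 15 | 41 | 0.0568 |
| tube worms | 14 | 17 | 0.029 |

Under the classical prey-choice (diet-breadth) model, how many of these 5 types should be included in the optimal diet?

Rank by E/h (kJ/s): algal tufts 1.18, tube worms 0.824, small bivalves 0.6, amphipods 0.366, detritus clumps 0.106. Include each in turn until the next type's E/h falls below the running intake rate.
Rate on top 1: 0.1769. tube worms: 0.824 > 0.1769 → include.
Rate on top 2: 0.3679. small bivalves: 0.6 > 0.3679 → include.
Rate on top 3: 0.522. amphipods: 0.366 < 0.522 → exclude; stop.
Optimal diet: algal tufts, tube worms, small bivalves — 3 of 5 types.

3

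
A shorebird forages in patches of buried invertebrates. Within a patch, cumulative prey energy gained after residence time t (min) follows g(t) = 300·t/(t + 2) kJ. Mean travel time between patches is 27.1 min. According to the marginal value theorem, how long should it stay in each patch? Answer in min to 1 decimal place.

7.4 min

By the marginal value theorem, leave when the instantaneous gain rate g'(t) equals the habitat-wide average g(t)/(T + t).
g'(t) = 300·2/(t + 2)². Setting 300·2/(t+2)² = 300t/[(t+2)(27.1+t)] gives 2(27.1+t) = t(t+2), so t² = 2×27.1 = 54.2.
t* = √54.2 = 7.362 min.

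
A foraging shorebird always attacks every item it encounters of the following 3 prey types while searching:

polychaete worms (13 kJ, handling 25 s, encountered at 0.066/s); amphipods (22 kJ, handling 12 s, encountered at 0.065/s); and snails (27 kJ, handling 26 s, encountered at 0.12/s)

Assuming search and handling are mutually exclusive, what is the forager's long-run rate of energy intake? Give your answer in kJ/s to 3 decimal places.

0.844 kJ/s

Energy encountered per unit search time: 0.066×13 + 0.065×22 + 0.12×27 = 5.528 kJ/s.
Handling time per unit search time: 0.066×25 + 0.065×12 + 0.12×26 = 5.55.
Rate = 5.528/(1 + 5.55) = 0.844 kJ/s.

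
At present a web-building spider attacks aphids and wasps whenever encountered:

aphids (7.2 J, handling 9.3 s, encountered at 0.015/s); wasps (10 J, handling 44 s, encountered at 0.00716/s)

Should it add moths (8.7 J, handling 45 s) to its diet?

Current rate: (0.015×7.2 + 0.00716×10)/(1 + 0.015×9.3 + 0.00716×44) = 0.1235 J/s.
Profitability of moths: 8.7/45 = 0.1933 J/s.
Since 0.1933 > R, including moths increases the long-run rate.

Yes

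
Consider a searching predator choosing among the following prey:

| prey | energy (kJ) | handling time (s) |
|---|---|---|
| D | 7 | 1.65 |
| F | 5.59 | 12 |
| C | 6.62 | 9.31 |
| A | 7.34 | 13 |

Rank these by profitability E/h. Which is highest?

D

Profitability E/h (kJ/s): D = 7/1.65 = 4.24, F = 5.59/12 = 0.466, C = 6.62/9.31 = 0.711, A = 7.34/13 = 0.565.
Ranked: D > C > A > F.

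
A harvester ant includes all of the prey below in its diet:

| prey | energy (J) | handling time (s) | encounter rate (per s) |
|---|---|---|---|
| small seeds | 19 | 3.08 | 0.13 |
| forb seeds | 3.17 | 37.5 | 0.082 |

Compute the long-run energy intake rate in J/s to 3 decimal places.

0.610 J/s

Energy encountered per unit search time: 0.13×19 + 0.082×3.17 = 2.73 J/s.
Handling time per unit search time: 0.13×3.08 + 0.082×37.5 = 3.475.
Rate = 2.73/(1 + 3.475) = 0.61 J/s.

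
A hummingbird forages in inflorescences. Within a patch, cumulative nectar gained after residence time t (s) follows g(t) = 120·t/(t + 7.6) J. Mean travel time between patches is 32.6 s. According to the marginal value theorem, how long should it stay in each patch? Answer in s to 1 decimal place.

Optimal t* satisfies g'(t*) = g(t*)/(T + t*).
g'(t) = 120·7.6/(t + 7.6)². Setting 120·7.6/(t+7.6)² = 120t/[(t+7.6)(32.6+t)] gives 7.6(32.6+t) = t(t+7.6), so t² = 7.6×32.6 = 247.8.
t* = √247.8 = 15.74 s.

15.7 s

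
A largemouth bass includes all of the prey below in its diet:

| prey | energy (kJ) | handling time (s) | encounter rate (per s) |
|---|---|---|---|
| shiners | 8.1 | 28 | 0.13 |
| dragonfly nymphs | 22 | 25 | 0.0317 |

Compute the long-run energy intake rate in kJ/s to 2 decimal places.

R = Σλ_iE_i / (1 + Σλ_ih_i)
Numerator: 0.13×8.1 + 0.0317×22 = 1.75
Denominator: 1 + 0.13×28 + 0.0317×25 = 5.433
R = 1.75/5.433 = 0.3222 kJ/s

0.32 kJ/s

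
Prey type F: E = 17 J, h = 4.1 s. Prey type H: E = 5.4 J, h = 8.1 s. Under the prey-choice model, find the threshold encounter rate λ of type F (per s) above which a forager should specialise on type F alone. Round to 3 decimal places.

The zero-one rule: include type H iff E₂/h₂ > λE₁/(1+λh₁). Equality gives the switch point.
λE₁h₂ = E₂ + λE₂h₁ ⇒ λ = E₂/(E₁h₂ − E₂h₁) = 5.4/(137.7 − 22.14) = 0.04673 per s.

0.047 per s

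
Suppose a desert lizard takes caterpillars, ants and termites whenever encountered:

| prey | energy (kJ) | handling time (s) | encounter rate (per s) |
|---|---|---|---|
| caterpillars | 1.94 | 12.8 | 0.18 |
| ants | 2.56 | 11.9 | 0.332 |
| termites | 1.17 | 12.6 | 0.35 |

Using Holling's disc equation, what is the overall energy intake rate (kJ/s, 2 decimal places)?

R = Σλ_iE_i / (1 + Σλ_ih_i)
Numerator: 0.18×1.94 + 0.332×2.56 + 0.35×1.17 = 1.609
Denominator: 1 + 0.18×12.8 + 0.332×11.9 + 0.35×12.6 = 11.66
R = 1.609/11.66 = 0.1379 kJ/s

0.14 kJ/s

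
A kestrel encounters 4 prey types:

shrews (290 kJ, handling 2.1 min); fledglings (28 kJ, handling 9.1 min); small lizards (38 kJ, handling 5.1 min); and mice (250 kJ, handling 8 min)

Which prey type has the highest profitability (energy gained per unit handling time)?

shrews

In descending order of E/h:
shrews: 290/2.1 = 138 kJ/min
mice: 250/8 = 31.2 kJ/min
small lizards: 38/5.1 = 7.45 kJ/min
fledglings: 28/9.1 = 3.08 kJ/min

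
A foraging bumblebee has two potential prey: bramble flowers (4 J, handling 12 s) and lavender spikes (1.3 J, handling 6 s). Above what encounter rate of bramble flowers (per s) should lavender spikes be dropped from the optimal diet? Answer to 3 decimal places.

0.155 per s

At the threshold, the rate on bramble flowers alone equals the profitability of lavender spikes: λ·4/(1 + λ·12) = 1.3/6 = 0.2167.
Rearranging, λ(4 − 0.2167×12) = 0.2167, so λ = 0.2167/1.4 = 0.1548 per s.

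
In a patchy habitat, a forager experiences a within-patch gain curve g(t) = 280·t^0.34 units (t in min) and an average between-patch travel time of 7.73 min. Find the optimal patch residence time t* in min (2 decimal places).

By the marginal value theorem, leave when the instantaneous gain rate g'(t) equals the habitat-wide average g(t)/(T + t).
g'(t) = 0.34·280·t^-0.66. Setting 0.34·280·t^-0.66 = 280·t^0.34/(7.73+t) gives 0.34(7.73+t) = t, so 0.66·t = 0.34×7.73.
t* = 0.34×7.73/0.66 = 3.982 min.

3.98 min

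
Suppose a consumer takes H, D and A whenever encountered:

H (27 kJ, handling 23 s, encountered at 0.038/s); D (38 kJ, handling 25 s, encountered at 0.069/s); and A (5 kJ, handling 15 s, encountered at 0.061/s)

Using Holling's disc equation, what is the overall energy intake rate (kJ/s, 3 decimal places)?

R = (0.038×27 + 0.069×38 + 0.061×5) / (1 + 0.038×23 + 0.069×25 + 0.061×15) = 3.953/4.514 = 0.8757 kJ/s.

0.876 kJ/s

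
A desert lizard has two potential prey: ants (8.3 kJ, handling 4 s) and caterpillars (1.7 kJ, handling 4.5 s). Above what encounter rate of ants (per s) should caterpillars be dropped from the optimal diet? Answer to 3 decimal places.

0.056 per s

Drop caterpillars once their profitability E₂/h₂ falls below the rate achievable on ants alone: E₂/h₂ = λE₁/(1 + λh₁).
Solve for λ: λE₁h₂ = E₂(1 + λh₁) → λ(E₁h₂ − E₂h₁) = E₂ → λ = E₂/(E₁h₂ − E₂h₁).
λ = 1.7/(8.3×4.5 − 1.7×4) = 1.7/30.55 = 0.05565 per s.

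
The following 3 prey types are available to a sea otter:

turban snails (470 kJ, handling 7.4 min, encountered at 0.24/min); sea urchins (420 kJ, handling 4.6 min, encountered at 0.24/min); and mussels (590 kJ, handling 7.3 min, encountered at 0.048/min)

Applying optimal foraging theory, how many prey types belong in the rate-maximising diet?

3

Profitabilities (E/h, kJ/min): sea urchins 91.3, mussels 80.8, turban snails 63.5. Add prey in this order while the next type's profitability exceeds the intake rate on those already taken.
Rate on top 1: 47.91. mussels: 80.8 > 47.91 → include.
Rate on top 2: 52.61. turban snails: 63.5 > 52.61 → include.
Optimal diet: sea urchins, mussels, turban snails — 3 of 3 types.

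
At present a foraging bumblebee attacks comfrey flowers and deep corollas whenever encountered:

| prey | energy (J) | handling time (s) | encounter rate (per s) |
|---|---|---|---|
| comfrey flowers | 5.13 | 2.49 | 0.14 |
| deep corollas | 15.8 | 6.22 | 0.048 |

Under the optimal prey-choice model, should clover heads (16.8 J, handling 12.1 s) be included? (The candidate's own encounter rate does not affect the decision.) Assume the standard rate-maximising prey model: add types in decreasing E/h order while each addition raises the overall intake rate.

Intake rate on the current diet: R = (0.14×5.13 + 0.048×15.8) / (1 + 0.14×2.49 + 0.048×6.22) = 1.477/1.647 = 0.8965 J/s.
clover heads: E/h = 16.8/12.1 = 1.388 J/s.
Since 1.388 > R, including clover heads increases the long-run rate.

Yes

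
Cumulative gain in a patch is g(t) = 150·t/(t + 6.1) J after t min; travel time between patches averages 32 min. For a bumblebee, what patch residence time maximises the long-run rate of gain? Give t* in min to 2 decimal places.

Maximise g(t)/(T+t): set derivative to zero → g'(t)(T+t) = g(t).
g'(t) = 150·6.1/(t + 6.1)². Setting 150·6.1/(t+6.1)² = 150t/[(t+6.1)(32+t)] gives 6.1(32+t) = t(t+6.1), so t² = 6.1×32 = 195.2.
t* = √195.2 = 13.97 min.

13.97 min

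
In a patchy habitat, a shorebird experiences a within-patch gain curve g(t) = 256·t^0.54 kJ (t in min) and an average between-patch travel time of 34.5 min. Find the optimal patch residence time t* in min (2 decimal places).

Optimal t* satisfies g'(t*) = g(t*)/(T + t*).
g'(t) = 0.54·256·t^-0.46. Setting 0.54·256·t^-0.46 = 256·t^0.54/(34.5+t) gives 0.54(34.5+t) = t, so 0.46·t = 0.54×34.5.
t* = 0.54×34.5/0.46 = 40.5 min.

40.50 min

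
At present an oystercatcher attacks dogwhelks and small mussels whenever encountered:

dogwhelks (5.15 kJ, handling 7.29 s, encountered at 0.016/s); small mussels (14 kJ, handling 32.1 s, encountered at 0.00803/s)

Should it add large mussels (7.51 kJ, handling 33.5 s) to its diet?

Intake rate on the current diet: R = (0.016×5.15 + 0.00803×14) / (1 + 0.016×7.29 + 0.00803×32.1) = 0.1948/1.374 = 0.1417 kJ/s.
Profitability of large mussels: 7.51/33.5 = 0.2242 kJ/s.
Since 0.2242 > R, including large mussels increases the long-run rate.

Yes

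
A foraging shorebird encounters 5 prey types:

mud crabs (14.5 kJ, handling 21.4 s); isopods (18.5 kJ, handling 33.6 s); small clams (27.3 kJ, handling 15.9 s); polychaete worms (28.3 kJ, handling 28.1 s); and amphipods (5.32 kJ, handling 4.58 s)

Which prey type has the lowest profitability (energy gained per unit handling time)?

isopods

Profitability E/h (kJ/s): mud crabs = 14.5/21.4 = 0.678, isopods = 18.5/33.6 = 0.551, small clams = 27.3/15.9 = 1.72, polychaete worms = 28.3/28.1 = 1.01, amphipods = 5.32/4.58 = 1.16.
Ranked: small clams > amphipods > polychaete worms > mud crabs > isopods.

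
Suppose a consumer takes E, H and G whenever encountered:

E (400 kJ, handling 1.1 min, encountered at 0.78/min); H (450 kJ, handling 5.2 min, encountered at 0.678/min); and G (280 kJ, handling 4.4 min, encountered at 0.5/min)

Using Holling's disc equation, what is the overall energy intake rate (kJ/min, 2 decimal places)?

99.83 kJ/min

Energy encountered per unit search time: 0.78×400 + 0.678×450 + 0.5×280 = 757.1 kJ/min.
Handling time per unit search time: 0.78×1.1 + 0.678×5.2 + 0.5×4.4 = 6.584.
Rate = 757.1/(1 + 6.584) = 99.83 kJ/min.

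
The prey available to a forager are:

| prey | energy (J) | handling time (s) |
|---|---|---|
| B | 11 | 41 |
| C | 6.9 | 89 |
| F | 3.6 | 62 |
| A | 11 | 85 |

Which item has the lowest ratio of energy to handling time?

F

Profitability E/h (J/s): B = 11/41 = 0.268, C = 6.9/89 = 0.0775, F = 3.6/62 = 0.0581, A = 11/85 = 0.129.
Ranked: B > A > C > F.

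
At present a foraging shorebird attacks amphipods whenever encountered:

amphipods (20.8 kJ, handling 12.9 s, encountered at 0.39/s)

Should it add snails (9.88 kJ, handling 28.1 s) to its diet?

Intake rate on the current diet: R = (0.39×20.8) / (1 + 0.39×12.9) = 8.112/6.031 = 1.345 kJ/s.
Profitability of snails: 9.88/28.1 = 0.3516 kJ/s.
0.3516 < 1.345, so adding snails would lower the average — exclude it.

No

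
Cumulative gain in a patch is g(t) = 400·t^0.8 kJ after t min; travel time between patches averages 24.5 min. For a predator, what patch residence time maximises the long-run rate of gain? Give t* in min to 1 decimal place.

98.0 min

By the marginal value theorem, leave when the instantaneous gain rate g'(t) equals the habitat-wide average g(t)/(T + t).
g'(t) = 0.8·400·t^-0.2. Setting 0.8·400·t^-0.2 = 400·t^0.8/(24.5+t) gives 0.8(24.5+t) = t, so 0.20·t = 0.8×24.5.
t* = 0.8×24.5/0.20 = 98 min.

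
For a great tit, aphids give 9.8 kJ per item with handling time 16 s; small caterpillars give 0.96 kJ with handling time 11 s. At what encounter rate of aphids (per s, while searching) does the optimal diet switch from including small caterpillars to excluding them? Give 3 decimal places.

0.010 per s

The zero-one rule: include small caterpillars iff E₂/h₂ > λE₁/(1+λh₁). Equality gives the switch point.
λE₁h₂ = E₂ + λE₂h₁ ⇒ λ = E₂/(E₁h₂ − E₂h₁) = 0.96/(107.8 − 15.36) = 0.01039 per s.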